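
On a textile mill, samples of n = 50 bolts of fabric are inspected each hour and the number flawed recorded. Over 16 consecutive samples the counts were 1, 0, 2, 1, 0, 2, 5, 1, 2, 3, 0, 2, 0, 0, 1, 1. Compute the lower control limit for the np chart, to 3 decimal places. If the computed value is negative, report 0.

p̄ = Σdᵢ / (k·n) = 21 / (16 × 50) = 0.02625
LCL = np̄ − 3·√(np̄(1−p̄)) = 1.3125 − 3 × 1.1305 = -2.0790 → 0 (negative, so LCL = 0)

0.000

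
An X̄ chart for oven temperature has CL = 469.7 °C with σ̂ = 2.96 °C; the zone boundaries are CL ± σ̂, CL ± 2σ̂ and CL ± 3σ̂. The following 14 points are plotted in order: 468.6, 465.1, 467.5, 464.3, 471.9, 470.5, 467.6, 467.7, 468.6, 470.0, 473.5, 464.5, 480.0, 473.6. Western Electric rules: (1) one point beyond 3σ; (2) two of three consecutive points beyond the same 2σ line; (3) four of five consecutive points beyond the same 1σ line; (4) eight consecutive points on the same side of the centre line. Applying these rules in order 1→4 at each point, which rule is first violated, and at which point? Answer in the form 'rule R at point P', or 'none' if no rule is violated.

Zone of each point (C = within 1σ̂, B = 1σ̂–2σ̂, A = 2σ̂–3σ̂, * = beyond 3σ̂; sign = side of CL): 1:-C, 2:-B, 3:-C, 4:-B, 5:+C, 6:+C, 7:-C, 8:-C, 9:-C, 10:+C, 11:+B, 12:-B, 13:+*, 14:+B
Rule 1 (one point beyond the 3σ limits) is satisfied at point 13.

rule 1 at point 13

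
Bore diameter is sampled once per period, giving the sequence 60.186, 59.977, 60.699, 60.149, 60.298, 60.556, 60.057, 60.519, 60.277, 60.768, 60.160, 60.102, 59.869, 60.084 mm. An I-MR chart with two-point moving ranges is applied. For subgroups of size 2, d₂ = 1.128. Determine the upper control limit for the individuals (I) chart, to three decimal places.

X̄ = (60.186 + 59.977 + 60.699 + 60.149 + 60.298 + 60.556 + 60.057 + 60.519 + 60.277 + 60.768 + 60.160 + 60.102 + 59.869 + 60.084) / 14 = 60.2644
Moving ranges: 0.209, 0.722, 0.550, 0.149, 0.258, 0.499, 0.462, 0.242, 0.491, 0.608, 0.058, 0.233, 0.215; M̄R̄ = 4.6960 / 13 = 0.3612
UCL = X̄ + 3·M̄R̄/d₂ = 60.2644 + 3 × 0.3612 / 1.128 = 61.2251

61.225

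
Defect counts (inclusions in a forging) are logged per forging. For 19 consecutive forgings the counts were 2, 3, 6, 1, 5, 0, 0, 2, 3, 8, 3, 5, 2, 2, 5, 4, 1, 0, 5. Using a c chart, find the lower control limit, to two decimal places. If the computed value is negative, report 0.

0.00

c̄ = (2 + 3 + 6 + 1 + 5 + 0 + 0 + 2 + 3 + 8 + 3 + 5 + 2 + 2 + 5 + 4 + 1 + 0 + 5) / 19 = 57 / 19 = 3.0000
LCL = c̄ − 3√c̄ = 3.0000 − 3 × 1.7321 = -2.1962 → 0 (cannot be negative)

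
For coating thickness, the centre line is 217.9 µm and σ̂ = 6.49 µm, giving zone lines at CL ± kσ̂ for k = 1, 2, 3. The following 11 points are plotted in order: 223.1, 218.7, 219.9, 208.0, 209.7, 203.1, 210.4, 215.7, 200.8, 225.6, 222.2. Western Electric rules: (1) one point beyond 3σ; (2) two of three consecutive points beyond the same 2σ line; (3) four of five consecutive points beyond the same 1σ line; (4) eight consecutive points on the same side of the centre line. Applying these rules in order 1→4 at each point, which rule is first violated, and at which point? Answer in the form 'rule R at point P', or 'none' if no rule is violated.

rule 3 at point 7

Zone of each point (C = within 1σ̂, B = 1σ̂–2σ̂, A = 2σ̂–3σ̂, * = beyond 3σ̂; sign = side of CL): 1:+C, 2:+C, 3:+C, 4:-B, 5:-B, 6:-A, 7:-B, 8:-C, 9:-A, 10:+B, 11:+C
Rule 3 (four of five consecutive points beyond the same 1σ limit) is satisfied at point 7.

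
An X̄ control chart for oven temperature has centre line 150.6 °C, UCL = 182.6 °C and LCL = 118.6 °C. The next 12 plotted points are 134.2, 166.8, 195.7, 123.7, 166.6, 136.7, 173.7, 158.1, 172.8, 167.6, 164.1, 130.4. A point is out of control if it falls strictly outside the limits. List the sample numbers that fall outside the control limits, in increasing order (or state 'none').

Compare each point to [118.6, 182.6]: sample 3 = 195.7 > UCL.

3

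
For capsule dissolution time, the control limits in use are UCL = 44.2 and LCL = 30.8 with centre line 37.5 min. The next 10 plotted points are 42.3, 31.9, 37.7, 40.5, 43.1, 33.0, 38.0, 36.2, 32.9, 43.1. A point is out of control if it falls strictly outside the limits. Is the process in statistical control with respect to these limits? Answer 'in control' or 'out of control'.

All 10 points lie within [30.8, 44.2].

in control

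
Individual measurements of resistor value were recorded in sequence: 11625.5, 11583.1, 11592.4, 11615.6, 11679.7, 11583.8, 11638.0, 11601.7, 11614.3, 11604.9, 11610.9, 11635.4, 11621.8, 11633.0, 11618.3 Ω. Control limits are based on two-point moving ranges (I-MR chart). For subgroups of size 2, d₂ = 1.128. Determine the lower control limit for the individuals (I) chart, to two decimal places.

11537.93

X̄ = (11625.5 + 11583.1 + 11592.4 + 11615.6 + 11679.7 + 11583.8 + 11638.0 + 11601.7 + 11614.3 + 11604.9 + 11610.9 + 11635.4 + 11621.8 + 11633.0 + 11618.3) / 15 = 11617.2267
Moving ranges: 42.4, 9.3, 23.2, 64.1, 95.9, 54.2, 36.3, 12.6, 9.4, 6.0, 24.5, 13.6, 11.2, 14.7; M̄R̄ = 417.4000 / 14 = 29.8143
LCL = X̄ − 3·M̄R̄/d₂ = 11617.2267 − 3 × 29.8143 / 1.128 = 11537.9334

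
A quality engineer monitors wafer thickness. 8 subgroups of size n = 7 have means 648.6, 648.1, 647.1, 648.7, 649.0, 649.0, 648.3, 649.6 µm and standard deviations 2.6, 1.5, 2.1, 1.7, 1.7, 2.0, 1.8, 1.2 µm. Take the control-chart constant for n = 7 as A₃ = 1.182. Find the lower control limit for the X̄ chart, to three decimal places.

646.393

X̄̄ = (648.6 + 648.1 + 647.1 + 648.7 + 649.0 + 649.0 + 648.3 + 649.6) / 8 = 648.5500
s̄ = (2.6 + 1.5 + 2.1 + 1.7 + 1.7 + 2.0 + 1.8 + 1.2) / 8 = 1.8250
LCL = X̄̄ − A₃·s̄ = 648.5500 − 1.182 × 1.8250 = 646.3928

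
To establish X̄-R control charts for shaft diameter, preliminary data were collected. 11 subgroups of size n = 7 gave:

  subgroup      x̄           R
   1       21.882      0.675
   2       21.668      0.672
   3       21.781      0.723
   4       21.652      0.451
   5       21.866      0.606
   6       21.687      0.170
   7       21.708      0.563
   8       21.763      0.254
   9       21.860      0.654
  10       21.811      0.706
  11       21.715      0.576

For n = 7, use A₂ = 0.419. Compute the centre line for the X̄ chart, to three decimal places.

21.763

X̄̄ = (21.882 + 21.668 + 21.781 + 21.652 + 21.866 + 21.687 + 21.708 + 21.763 + 21.860 + 21.811 + 21.715) / 11 = 239.3930 / 11 = 21.7630
CL = X̄̄ = 21.7630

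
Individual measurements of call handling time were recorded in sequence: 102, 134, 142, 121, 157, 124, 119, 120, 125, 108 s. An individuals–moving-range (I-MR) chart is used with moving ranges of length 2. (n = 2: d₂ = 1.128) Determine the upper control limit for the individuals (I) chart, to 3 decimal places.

X̄ = (102 + 134 + 142 + 121 + 157 + 124 + 119 + 120 + 125 + 108) / 10 = 125.2000
Moving ranges: 32, 8, 21, 36, 33, 5, 1, 5, 17; M̄R̄ = 158.0000 / 9 = 17.5556
UCL = X̄ + 3·M̄R̄/d₂ = 125.2000 + 3 × 17.5556 / 1.128 = 171.8903

171.890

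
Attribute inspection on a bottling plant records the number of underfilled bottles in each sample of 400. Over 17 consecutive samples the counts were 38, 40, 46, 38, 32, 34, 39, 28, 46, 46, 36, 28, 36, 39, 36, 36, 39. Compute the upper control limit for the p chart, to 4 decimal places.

0.1374

p̄ = Σdᵢ / (k·n) = 637 / (17 × 400) = 0.09368
UCL = p̄ + 3·√(p̄(1−p̄)/n) = 0.09368 + 3 × √(0.09368×0.90632/400) = 0.09368 + 3 × 0.01457 = 0.13738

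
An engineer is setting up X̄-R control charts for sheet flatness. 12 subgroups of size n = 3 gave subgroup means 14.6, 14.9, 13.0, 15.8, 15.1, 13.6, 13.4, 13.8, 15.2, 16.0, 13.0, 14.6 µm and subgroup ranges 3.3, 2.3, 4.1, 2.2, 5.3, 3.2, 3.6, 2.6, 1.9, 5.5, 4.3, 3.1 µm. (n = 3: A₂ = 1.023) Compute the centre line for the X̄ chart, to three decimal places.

X̄̄ = (14.6 + 14.9 + 13.0 + 15.8 + 15.1 + 13.6 + 13.4 + 13.8 + 15.2 + 16.0 + 13.0 + 14.6) / 12 = 173.0000 / 12 = 14.4167
CL = X̄̄ = 14.4167

14.417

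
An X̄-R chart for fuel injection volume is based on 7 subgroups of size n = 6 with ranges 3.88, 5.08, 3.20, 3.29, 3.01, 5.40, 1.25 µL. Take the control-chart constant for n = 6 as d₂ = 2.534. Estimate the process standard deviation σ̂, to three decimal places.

1.416

R̄ = (3.88 + 5.08 + 3.20 + 3.29 + 3.01 + 5.40 + 1.25) / 7 = 3.5871
σ̂ = R̄ / d₂ = 3.5871 / 2.534 = 1.4156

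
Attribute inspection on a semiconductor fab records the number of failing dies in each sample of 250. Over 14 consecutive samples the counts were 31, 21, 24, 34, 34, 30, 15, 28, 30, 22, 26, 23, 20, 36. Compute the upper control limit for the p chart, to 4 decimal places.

0.1655

p̄ = Σdᵢ / (k·n) = 374 / (14 × 250) = 0.10686
UCL = p̄ + 3·√(p̄(1−p̄)/n) = 0.10686 + 3 × √(0.10686×0.89314/250) = 0.10686 + 3 × 0.01954 = 0.16547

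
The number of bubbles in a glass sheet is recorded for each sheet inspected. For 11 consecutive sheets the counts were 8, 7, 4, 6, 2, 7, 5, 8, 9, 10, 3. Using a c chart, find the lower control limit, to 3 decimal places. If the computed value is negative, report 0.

c̄ = (8 + 7 + 4 + 6 + 2 + 7 + 5 + 8 + 9 + 10 + 3) / 11 = 69 / 11 = 6.2727
LCL = c̄ − 3√c̄ = 6.2727 − 3 × 2.5045 = -1.2409 → 0 (cannot be negative)

0.000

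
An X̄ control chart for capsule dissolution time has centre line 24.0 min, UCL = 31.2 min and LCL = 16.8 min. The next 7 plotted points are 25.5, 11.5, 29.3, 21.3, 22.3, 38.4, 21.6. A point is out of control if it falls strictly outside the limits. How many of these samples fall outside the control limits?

2

Compare each point to [16.8, 31.2]: sample 2 = 11.5 < LCL; sample 6 = 38.4 > UCL.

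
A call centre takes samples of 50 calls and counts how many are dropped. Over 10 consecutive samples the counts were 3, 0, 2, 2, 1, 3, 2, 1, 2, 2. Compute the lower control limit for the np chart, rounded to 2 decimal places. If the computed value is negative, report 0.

p̄ = Σdᵢ / (k·n) = 18 / (10 × 50) = 0.03600
LCL = np̄ − 3·√(np̄(1−p̄)) = 1.8000 − 3 × 1.3173 = -2.1518 → 0 (negative, so LCL = 0)

0.00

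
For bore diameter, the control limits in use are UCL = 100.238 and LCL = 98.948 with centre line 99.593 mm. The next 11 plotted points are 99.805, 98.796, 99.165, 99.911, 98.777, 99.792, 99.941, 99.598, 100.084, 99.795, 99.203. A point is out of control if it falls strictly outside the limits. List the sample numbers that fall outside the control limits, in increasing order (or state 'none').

2, 5

Compare each point to [98.948, 100.238]: sample 2 = 98.796 < LCL; sample 5 = 98.777 < LCL.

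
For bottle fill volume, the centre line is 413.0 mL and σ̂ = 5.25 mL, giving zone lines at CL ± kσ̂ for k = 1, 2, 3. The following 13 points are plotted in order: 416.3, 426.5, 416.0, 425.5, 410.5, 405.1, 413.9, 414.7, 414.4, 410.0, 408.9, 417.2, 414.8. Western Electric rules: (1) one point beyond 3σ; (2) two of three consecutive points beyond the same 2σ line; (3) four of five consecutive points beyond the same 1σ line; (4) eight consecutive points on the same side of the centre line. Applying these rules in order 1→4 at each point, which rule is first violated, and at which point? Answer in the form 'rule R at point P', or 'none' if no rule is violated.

Zone of each point (C = within 1σ̂, B = 1σ̂–2σ̂, A = 2σ̂–3σ̂, * = beyond 3σ̂; sign = side of CL): 1:+C, 2:+A, 3:+C, 4:+A, 5:-C, 6:-B, 7:+C, 8:+C, 9:+C, 10:-C, 11:-C, 12:+C, 13:+C
Rule 2 (two of three consecutive points beyond the same 2σ limit) is satisfied at point 4.

rule 2 at point 4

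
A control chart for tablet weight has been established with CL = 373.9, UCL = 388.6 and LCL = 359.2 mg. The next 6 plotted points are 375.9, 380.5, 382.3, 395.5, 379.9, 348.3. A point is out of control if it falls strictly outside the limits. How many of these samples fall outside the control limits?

Compare each point to [359.2, 388.6]: sample 4 = 395.5 > UCL; sample 6 = 348.3 < LCL.

2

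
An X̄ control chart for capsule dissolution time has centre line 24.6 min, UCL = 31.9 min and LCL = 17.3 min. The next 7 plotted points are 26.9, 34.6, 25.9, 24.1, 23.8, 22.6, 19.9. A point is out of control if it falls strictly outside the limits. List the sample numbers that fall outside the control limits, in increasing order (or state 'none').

2

Compare each point to [17.3, 31.9]: sample 2 = 34.6 > UCL.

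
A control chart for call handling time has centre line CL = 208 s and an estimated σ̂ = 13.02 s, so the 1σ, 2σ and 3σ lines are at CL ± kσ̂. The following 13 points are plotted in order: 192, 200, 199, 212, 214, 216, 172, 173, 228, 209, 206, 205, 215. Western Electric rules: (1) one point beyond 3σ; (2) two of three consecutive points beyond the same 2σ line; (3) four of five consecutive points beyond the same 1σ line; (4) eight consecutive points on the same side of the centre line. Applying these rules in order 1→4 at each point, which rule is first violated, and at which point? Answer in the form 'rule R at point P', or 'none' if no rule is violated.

rule 2 at point 8

Zone of each point (C = within 1σ̂, B = 1σ̂–2σ̂, A = 2σ̂–3σ̂, * = beyond 3σ̂; sign = side of CL): 1:-B, 2:-C, 3:-C, 4:+C, 5:+C, 6:+C, 7:-A, 8:-A, 9:+B, 10:+C, 11:-C, 12:-C, 13:+C
Rule 2 (two of three consecutive points beyond the same 2σ limit) is satisfied at point 8.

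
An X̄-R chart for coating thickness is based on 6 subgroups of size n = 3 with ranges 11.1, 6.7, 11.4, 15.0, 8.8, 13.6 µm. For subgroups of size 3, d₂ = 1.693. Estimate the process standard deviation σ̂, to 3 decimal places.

R̄ = (11.1 + 6.7 + 11.4 + 15.0 + 8.8 + 13.6) / 6 = 11.1000
σ̂ = R̄ / d₂ = 11.1000 / 1.693 = 6.5564

6.556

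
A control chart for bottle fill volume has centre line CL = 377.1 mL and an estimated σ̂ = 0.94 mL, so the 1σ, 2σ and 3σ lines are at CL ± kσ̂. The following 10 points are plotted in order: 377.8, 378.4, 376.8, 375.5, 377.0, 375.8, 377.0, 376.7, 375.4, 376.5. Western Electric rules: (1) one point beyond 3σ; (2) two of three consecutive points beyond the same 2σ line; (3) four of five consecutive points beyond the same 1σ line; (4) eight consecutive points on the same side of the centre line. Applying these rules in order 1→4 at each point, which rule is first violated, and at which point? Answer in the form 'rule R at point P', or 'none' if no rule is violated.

Zone of each point (C = within 1σ̂, B = 1σ̂–2σ̂, A = 2σ̂–3σ̂, * = beyond 3σ̂; sign = side of CL): 1:+C, 2:+B, 3:-C, 4:-B, 5:-C, 6:-B, 7:-C, 8:-C, 9:-B, 10:-C
Rule 4 (eight consecutive points on the same side of the centre line) is satisfied at point 10.

rule 4 at point 10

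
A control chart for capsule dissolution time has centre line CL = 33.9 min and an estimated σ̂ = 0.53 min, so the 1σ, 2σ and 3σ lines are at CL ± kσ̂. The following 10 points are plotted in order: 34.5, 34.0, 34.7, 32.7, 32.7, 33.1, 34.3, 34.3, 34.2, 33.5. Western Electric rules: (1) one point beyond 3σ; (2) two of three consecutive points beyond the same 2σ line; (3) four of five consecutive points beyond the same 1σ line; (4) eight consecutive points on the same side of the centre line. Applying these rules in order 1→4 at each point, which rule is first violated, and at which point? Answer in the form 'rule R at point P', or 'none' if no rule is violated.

Zone of each point (C = within 1σ̂, B = 1σ̂–2σ̂, A = 2σ̂–3σ̂, * = beyond 3σ̂; sign = side of CL): 1:+B, 2:+C, 3:+B, 4:-A, 5:-A, 6:-B, 7:+C, 8:+C, 9:+C, 10:-C
Rule 2 (two of three consecutive points beyond the same 2σ limit) is satisfied at point 5.

rule 2 at point 5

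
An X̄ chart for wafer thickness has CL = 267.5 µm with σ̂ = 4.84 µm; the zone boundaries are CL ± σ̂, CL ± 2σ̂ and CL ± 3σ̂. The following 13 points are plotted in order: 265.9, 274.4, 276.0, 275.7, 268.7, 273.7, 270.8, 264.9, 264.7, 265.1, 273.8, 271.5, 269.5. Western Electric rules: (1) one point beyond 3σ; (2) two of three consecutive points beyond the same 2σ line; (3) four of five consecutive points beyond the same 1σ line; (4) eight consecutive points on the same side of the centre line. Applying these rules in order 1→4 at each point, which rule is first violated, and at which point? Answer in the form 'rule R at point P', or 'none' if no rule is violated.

rule 3 at point 6

Zone of each point (C = within 1σ̂, B = 1σ̂–2σ̂, A = 2σ̂–3σ̂, * = beyond 3σ̂; sign = side of CL): 1:-C, 2:+B, 3:+B, 4:+B, 5:+C, 6:+B, 7:+C, 8:-C, 9:-C, 10:-C, 11:+B, 12:+C, 13:+C
Rule 3 (four of five consecutive points beyond the same 1σ limit) is satisfied at point 6.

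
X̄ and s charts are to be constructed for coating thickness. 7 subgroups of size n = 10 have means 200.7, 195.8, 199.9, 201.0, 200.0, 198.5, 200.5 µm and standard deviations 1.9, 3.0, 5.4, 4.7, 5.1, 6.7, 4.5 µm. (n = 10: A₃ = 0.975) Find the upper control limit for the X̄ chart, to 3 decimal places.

X̄̄ = (200.7 + 195.8 + 199.9 + 201.0 + 200.0 + 198.5 + 200.5) / 7 = 199.4857
s̄ = (1.9 + 3.0 + 5.4 + 4.7 + 5.1 + 6.7 + 4.5) / 7 = 4.4714
UCL = X̄̄ + A₃·s̄ = 199.4857 + 0.975 × 4.4714 = 203.8454

203.845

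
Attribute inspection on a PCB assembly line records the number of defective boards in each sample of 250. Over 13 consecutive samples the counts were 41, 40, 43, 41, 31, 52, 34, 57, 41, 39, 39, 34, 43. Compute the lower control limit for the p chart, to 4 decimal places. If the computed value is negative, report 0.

0.0943

p̄ = Σdᵢ / (k·n) = 535 / (13 × 250) = 0.16462
LCL = p̄ − 3·√(p̄(1−p̄)/n) = 0.16462 − 3 × 0.02345 = 0.09425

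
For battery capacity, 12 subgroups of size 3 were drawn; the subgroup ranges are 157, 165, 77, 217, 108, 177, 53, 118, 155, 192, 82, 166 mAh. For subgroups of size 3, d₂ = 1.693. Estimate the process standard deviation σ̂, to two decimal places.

R̄ = (157 + 165 + 77 + 217 + 108 + 177 + 53 + 118 + 155 + 192 + 82 + 166) / 12 = 138.9167
σ̂ = R̄ / d₂ = 138.9167 / 1.693 = 82.0536

82.05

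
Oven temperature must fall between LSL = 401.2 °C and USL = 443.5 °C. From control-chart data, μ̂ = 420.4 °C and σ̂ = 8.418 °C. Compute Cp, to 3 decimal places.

Cp = (USL − LSL) / (6σ̂) = (443.5 − 401.2) / (6 × 8.418) = 42.3000 / 50.5080 = 0.8375

0.837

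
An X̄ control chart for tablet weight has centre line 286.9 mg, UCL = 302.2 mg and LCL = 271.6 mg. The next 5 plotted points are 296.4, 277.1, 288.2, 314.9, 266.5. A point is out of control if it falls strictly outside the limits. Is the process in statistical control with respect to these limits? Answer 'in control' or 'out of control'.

Compare each point to [271.6, 302.2]: sample 4 = 314.9 > UCL; sample 5 = 266.5 < LCL.

out of control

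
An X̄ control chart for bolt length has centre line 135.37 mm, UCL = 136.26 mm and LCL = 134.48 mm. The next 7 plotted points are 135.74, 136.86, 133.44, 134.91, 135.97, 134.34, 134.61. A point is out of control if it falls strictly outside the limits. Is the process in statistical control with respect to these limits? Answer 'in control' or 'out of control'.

Compare each point to [134.48, 136.26]: sample 2 = 136.86 > UCL; sample 3 = 133.44 < LCL; sample 6 = 134.34 < LCL.

out of control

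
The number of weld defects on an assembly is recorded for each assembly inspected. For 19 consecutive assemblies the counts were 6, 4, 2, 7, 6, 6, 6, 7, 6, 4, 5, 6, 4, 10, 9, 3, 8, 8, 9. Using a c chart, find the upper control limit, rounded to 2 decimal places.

13.52

c̄ = (6 + 4 + 2 + 7 + 6 + 6 + 6 + 7 + 6 + 4 + 5 + 6 + 4 + 10 + 9 + 3 + 8 + 8 + 9) / 19 = 116 / 19 = 6.1053
UCL = c̄ + 3√c̄ = 6.1053 + 3 × √6.1053 = 6.1053 + 3 × 2.4709 = 13.5179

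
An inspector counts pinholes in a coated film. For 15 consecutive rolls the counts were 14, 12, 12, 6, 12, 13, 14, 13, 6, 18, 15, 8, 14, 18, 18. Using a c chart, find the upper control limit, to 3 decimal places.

c̄ = (14 + 12 + 12 + 6 + 12 + 13 + 14 + 13 + 6 + 18 + 15 + 8 + 14 + 18 + 18) / 15 = 193 / 15 = 12.8667
UCL = c̄ + 3√c̄ = 12.8667 + 3 × √12.8667 = 12.8667 + 3 × 3.5870 = 23.6277

23.628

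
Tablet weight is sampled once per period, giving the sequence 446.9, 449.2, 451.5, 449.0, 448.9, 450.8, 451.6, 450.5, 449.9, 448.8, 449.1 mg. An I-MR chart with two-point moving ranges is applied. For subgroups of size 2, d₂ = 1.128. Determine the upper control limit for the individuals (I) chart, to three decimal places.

453.112

X̄ = (446.9 + 449.2 + 451.5 + 449.0 + 448.9 + 450.8 + 451.6 + 450.5 + 449.9 + 448.8 + 449.1) / 11 = 449.6545
Moving ranges: 2.3, 2.3, 2.5, 0.1, 1.9, 0.8, 1.1, 0.6, 1.1, 0.3; M̄R̄ = 13.0000 / 10 = 1.3000
UCL = X̄ + 3·M̄R̄/d₂ = 449.6545 + 3 × 1.3000 / 1.128 = 453.1120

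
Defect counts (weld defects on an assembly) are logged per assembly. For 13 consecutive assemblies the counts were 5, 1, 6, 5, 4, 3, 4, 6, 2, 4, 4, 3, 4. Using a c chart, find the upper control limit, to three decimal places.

9.865

c̄ = (5 + 1 + 6 + 5 + 4 + 3 + 4 + 6 + 2 + 4 + 4 + 3 + 4) / 13 = 51 / 13 = 3.9231
UCL = c̄ + 3√c̄ = 3.9231 + 3 × √3.9231 = 3.9231 + 3 × 1.9807 = 9.8651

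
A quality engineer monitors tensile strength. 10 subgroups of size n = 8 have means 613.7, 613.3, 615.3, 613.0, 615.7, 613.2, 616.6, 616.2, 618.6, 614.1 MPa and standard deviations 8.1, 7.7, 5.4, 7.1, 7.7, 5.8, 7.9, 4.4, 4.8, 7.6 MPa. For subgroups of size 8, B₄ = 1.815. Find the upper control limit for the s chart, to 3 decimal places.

s̄ = (8.1 + 7.7 + 5.4 + 7.1 + 7.7 + 5.8 + 7.9 + 4.4 + 4.8 + 7.6) / 10 = 6.6500
UCL_s = B₄·s̄ = 1.815 × 6.6500 = 12.0698

12.070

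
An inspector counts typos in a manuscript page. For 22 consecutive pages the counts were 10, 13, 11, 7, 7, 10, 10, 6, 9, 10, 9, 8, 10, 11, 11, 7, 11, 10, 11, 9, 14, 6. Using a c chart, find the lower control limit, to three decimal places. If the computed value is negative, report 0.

0.277

c̄ = (10 + 13 + 11 + 7 + 7 + 10 + 10 + 6 + 9 + 10 + 9 + 8 + 10 + 11 + 11 + 7 + 11 + 10 + 11 + 9 + 14 + 6) / 22 = 210 / 22 = 9.5455
LCL = c̄ − 3√c̄ = 9.5455 − 3 × 3.0896 = 0.2767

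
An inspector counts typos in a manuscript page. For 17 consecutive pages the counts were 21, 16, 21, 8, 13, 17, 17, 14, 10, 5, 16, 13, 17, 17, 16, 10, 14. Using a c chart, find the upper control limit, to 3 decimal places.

c̄ = (21 + 16 + 21 + 8 + 13 + 17 + 17 + 14 + 10 + 5 + 16 + 13 + 17 + 17 + 16 + 10 + 14) / 17 = 245 / 17 = 14.4118
UCL = c̄ + 3√c̄ = 14.4118 + 3 × √14.4118 = 14.4118 + 3 × 3.7963 = 25.8006

25.801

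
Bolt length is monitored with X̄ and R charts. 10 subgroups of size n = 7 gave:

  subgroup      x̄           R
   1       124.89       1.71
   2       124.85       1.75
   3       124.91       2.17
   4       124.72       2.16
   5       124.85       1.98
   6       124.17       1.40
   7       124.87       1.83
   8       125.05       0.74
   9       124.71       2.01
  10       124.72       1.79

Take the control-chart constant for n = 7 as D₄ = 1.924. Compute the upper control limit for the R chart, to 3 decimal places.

3.375

R̄ = (1.71 + 1.75 + 2.17 + 2.16 + 1.98 + 1.40 + 1.83 + 0.74 + 2.01 + 1.79) / 10 = 17.5400 / 10 = 1.7540
UCL_R = D₄·R̄ = 1.924 × 1.7540 = 3.3747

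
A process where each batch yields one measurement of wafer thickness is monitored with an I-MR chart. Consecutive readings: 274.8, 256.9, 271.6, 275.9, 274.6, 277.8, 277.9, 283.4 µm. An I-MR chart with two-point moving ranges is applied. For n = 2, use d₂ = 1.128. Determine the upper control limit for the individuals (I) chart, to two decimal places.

291.97

X̄ = (274.8 + 256.9 + 271.6 + 275.9 + 274.6 + 277.8 + 277.9 + 283.4) / 8 = 274.1125
Moving ranges: 17.9, 14.7, 4.3, 1.3, 3.2, 0.1, 5.5; M̄R̄ = 47.0000 / 7 = 6.7143
UCL = X̄ + 3·M̄R̄/d₂ = 274.1125 + 3 × 6.7143 / 1.128 = 291.9696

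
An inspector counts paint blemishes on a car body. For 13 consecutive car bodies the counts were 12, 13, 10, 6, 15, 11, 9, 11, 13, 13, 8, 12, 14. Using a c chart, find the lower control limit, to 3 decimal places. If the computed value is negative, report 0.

1.220

c̄ = (12 + 13 + 10 + 6 + 15 + 11 + 9 + 11 + 13 + 13 + 8 + 12 + 14) / 13 = 147 / 13 = 11.3077
LCL = c̄ − 3√c̄ = 11.3077 − 3 × 3.3627 = 1.2196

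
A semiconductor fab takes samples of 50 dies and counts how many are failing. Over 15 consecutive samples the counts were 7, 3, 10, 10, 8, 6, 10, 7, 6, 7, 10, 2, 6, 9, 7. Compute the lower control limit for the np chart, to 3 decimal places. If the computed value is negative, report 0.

0.000

p̄ = Σdᵢ / (k·n) = 108 / (15 × 50) = 0.14400
LCL = np̄ − 3·√(np̄(1−p̄)) = 7.2000 − 3 × 2.4826 = -0.2477 → 0 (negative, so LCL = 0)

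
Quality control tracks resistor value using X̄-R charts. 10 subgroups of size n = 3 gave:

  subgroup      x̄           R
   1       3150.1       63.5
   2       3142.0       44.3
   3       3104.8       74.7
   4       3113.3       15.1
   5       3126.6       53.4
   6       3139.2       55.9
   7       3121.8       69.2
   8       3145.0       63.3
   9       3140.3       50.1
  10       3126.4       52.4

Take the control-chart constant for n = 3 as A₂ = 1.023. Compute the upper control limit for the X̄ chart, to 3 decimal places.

X̄̄ = (3150.1 + 3142.0 + 3104.8 + 3113.3 + 3126.6 + 3139.2 + 3121.8 + 3145.0 + 3140.3 + 3126.4) / 10 = 31309.5000 / 10 = 3130.9500
R̄ = (63.5 + 44.3 + 74.7 + 15.1 + 53.4 + 55.9 + 69.2 + 63.3 + 50.1 + 52.4) / 10 = 541.9000 / 10 = 54.1900
UCL = X̄̄ + A₂·R̄ = 3130.9500 + 1.023 × 54.1900 = 3186.3864

3186.386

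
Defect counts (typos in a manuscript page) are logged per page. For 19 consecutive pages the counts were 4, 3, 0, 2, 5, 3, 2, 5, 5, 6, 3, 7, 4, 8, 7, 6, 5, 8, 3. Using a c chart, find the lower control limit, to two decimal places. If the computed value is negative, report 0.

c̄ = (4 + 3 + 0 + 2 + 5 + 3 + 2 + 5 + 5 + 6 + 3 + 7 + 4 + 8 + 7 + 6 + 5 + 8 + 3) / 19 = 86 / 19 = 4.5263
LCL = c̄ − 3√c̄ = 4.5263 − 3 × 2.1275 = -1.8562 → 0 (cannot be negative)

0.00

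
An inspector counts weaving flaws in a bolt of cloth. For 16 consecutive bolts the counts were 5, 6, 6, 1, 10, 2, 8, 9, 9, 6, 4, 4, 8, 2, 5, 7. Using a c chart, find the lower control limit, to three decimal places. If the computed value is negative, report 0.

0.000

c̄ = (5 + 6 + 6 + 1 + 10 + 2 + 8 + 9 + 9 + 6 + 4 + 4 + 8 + 2 + 5 + 7) / 16 = 92 / 16 = 5.7500
LCL = c̄ − 3√c̄ = 5.7500 − 3 × 2.3979 = -1.4437 → 0 (cannot be negative)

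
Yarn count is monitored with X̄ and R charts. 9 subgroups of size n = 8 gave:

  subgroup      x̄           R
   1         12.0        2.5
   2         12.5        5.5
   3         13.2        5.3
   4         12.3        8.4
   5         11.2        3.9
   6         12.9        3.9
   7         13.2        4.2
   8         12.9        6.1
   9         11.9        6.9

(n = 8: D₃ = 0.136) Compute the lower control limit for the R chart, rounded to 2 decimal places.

0.71

R̄ = (2.5 + 5.5 + 5.3 + 8.4 + 3.9 + 3.9 + 4.2 + 6.1 + 6.9) / 9 = 46.7000 / 9 = 5.1889
LCL_R = D₃·R̄ = 0.136 × 5.1889 = 0.7057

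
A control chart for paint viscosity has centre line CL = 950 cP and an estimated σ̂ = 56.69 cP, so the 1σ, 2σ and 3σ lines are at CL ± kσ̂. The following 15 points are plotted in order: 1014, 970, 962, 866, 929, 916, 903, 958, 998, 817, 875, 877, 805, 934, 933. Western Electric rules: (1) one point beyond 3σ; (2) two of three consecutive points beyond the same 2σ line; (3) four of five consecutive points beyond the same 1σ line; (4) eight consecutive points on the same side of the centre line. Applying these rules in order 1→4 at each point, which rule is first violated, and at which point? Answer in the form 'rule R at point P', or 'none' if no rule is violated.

rule 3 at point 13

Zone of each point (C = within 1σ̂, B = 1σ̂–2σ̂, A = 2σ̂–3σ̂, * = beyond 3σ̂; sign = side of CL): 1:+B, 2:+C, 3:+C, 4:-B, 5:-C, 6:-C, 7:-C, 8:+C, 9:+C, 10:-A, 11:-B, 12:-B, 13:-A, 14:-C, 15:-C
Rule 3 (four of five consecutive points beyond the same 1σ limit) is satisfied at point 13.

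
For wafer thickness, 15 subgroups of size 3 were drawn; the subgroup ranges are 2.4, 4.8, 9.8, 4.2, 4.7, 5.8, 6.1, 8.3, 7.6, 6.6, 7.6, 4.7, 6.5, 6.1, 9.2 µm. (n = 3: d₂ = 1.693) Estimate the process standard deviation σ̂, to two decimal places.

R̄ = (2.4 + 4.8 + 9.8 + 4.2 + 4.7 + 5.8 + 6.1 + 8.3 + 7.6 + 6.6 + 7.6 + 4.7 + 6.5 + 6.1 + 9.2) / 15 = 6.2933
σ̂ = R̄ / d₂ = 6.2933 / 1.693 = 3.7173

3.72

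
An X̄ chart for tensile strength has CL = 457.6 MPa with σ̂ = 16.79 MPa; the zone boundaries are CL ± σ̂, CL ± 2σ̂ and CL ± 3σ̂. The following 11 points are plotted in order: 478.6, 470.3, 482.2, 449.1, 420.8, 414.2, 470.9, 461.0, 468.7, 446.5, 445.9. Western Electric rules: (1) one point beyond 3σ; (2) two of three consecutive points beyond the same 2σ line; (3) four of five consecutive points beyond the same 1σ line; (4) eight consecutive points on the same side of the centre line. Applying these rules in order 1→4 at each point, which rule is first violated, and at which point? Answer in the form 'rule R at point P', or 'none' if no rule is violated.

Zone of each point (C = within 1σ̂, B = 1σ̂–2σ̂, A = 2σ̂–3σ̂, * = beyond 3σ̂; sign = side of CL): 1:+B, 2:+C, 3:+B, 4:-C, 5:-A, 6:-A, 7:+C, 8:+C, 9:+C, 10:-C, 11:-C
Rule 2 (two of three consecutive points beyond the same 2σ limit) is satisfied at point 6.

rule 2 at point 6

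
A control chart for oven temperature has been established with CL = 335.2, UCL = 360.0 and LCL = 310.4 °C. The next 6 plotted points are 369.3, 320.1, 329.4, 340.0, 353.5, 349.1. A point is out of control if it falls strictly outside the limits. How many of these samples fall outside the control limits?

1

Compare each point to [310.4, 360.0]: sample 1 = 369.3 > UCL.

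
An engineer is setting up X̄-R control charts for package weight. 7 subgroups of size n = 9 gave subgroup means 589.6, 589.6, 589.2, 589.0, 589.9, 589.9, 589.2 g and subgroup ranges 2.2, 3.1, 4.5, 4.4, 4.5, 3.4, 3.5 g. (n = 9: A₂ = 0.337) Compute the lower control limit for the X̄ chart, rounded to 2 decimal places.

X̄̄ = (589.6 + 589.6 + 589.2 + 589.0 + 589.9 + 589.9 + 589.2) / 7 = 4126.4000 / 7 = 589.4857
R̄ = (2.2 + 3.1 + 4.5 + 4.4 + 4.5 + 3.4 + 3.5) / 7 = 25.6000 / 7 = 3.6571
LCL = X̄̄ − A₂·R̄ = 589.4857 − 0.337 × 3.6571 = 588.2533

588.25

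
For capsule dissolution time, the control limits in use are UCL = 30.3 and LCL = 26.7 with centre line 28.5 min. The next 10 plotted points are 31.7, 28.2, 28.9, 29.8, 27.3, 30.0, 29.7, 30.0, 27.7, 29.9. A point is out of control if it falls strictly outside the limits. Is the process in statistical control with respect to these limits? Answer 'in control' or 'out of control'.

Compare each point to [26.7, 30.3]: sample 1 = 31.7 > UCL.

out of control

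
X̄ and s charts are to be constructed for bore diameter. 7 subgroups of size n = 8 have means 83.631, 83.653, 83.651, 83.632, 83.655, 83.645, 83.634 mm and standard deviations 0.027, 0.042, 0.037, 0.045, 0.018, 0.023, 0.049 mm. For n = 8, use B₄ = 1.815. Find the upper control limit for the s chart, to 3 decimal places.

s̄ = (0.027 + 0.042 + 0.037 + 0.045 + 0.018 + 0.023 + 0.049) / 7 = 0.0344
UCL_s = B₄·s̄ = 1.815 × 0.0344 = 0.0625

0.062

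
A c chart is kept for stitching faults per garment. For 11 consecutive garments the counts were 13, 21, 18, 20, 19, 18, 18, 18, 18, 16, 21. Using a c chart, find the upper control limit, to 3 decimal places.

c̄ = (13 + 21 + 18 + 20 + 19 + 18 + 18 + 18 + 18 + 16 + 21) / 11 = 200 / 11 = 18.1818
UCL = c̄ + 3√c̄ = 18.1818 + 3 × √18.1818 = 18.1818 + 3 × 4.2640 = 30.9739

30.974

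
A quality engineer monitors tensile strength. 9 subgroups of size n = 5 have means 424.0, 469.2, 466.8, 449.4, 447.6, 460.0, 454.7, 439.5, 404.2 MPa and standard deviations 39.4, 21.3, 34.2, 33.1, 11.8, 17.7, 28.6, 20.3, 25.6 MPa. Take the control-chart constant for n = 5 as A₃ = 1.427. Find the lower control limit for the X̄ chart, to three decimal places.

X̄̄ = (424.0 + 469.2 + 466.8 + 449.4 + 447.6 + 460.0 + 454.7 + 439.5 + 404.2) / 9 = 446.1556
s̄ = (39.4 + 21.3 + 34.2 + 33.1 + 11.8 + 17.7 + 28.6 + 20.3 + 25.6) / 9 = 25.7778
LCL = X̄̄ − A₃·s̄ = 446.1556 − 1.427 × 25.7778 = 409.3707

409.371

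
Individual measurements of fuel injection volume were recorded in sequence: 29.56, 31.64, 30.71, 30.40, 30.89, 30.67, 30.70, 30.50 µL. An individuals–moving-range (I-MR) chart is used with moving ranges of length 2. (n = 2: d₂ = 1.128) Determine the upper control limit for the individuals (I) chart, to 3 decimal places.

X̄ = (29.56 + 31.64 + 30.71 + 30.40 + 30.89 + 30.67 + 30.70 + 30.50) / 8 = 30.6337
Moving ranges: 2.08, 0.93, 0.31, 0.49, 0.22, 0.03, 0.20; M̄R̄ = 4.2600 / 7 = 0.6086
UCL = X̄ + 3·M̄R̄/d₂ = 30.6337 + 3 × 0.6086 / 1.128 = 32.2523

32.252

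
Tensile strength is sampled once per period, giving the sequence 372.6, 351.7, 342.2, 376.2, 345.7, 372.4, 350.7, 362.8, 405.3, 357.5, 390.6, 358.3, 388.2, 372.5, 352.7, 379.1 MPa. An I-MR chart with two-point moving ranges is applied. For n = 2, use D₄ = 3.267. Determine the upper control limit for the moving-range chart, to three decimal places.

Moving ranges: 20.9, 9.5, 34.0, 30.5, 26.7, 21.7, 12.1, 42.5, 47.8, 33.1, 32.3, 29.9, 15.7, 19.8, 26.4; M̄R̄ = 402.9000 / 15 = 26.8600
UCL_MR = D₄·M̄R̄ = 3.267 × 26.8600 = 87.7516

87.752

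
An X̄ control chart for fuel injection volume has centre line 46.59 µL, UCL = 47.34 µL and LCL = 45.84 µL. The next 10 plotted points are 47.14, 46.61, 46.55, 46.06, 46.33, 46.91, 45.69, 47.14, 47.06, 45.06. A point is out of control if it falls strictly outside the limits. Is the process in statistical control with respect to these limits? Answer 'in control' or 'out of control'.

out of control

Compare each point to [45.84, 47.34]: sample 7 = 45.69 < LCL; sample 10 = 45.06 < LCL.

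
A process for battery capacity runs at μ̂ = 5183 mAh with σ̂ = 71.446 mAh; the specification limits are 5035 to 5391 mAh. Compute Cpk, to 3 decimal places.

Cpu = (USL − μ̂) / (3σ̂) = (5391 − 5183) / (3 × 71.446) = 0.9704; Cpl = (μ̂ − LSL) / (3σ̂) = (5183 − 5035) / (3 × 71.446) = 0.6905; Cpk = min(Cpu, Cpl) = 0.6905

0.690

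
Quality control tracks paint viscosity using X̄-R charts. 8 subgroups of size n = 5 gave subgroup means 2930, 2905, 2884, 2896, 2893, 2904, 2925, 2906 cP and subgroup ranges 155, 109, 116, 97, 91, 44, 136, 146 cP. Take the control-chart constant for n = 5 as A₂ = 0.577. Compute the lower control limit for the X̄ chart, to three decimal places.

X̄̄ = (2930 + 2905 + 2884 + 2896 + 2893 + 2904 + 2925 + 2906) / 8 = 23243.0000 / 8 = 2905.3750
R̄ = (155 + 109 + 116 + 97 + 91 + 44 + 136 + 146) / 8 = 894.0000 / 8 = 111.7500
LCL = X̄̄ − A₂·R̄ = 2905.3750 − 0.577 × 111.7500 = 2840.8953

2840.895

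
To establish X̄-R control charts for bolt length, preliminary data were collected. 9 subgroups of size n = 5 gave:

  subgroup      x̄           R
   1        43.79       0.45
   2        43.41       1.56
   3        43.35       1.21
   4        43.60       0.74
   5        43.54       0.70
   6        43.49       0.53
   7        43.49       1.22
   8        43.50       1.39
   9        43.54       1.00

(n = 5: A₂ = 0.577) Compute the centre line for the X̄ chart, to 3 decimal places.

43.523

X̄̄ = (43.79 + 43.41 + 43.35 + 43.60 + 43.54 + 43.49 + 43.49 + 43.50 + 43.54) / 9 = 391.7100 / 9 = 43.5233
CL = X̄̄ = 43.5233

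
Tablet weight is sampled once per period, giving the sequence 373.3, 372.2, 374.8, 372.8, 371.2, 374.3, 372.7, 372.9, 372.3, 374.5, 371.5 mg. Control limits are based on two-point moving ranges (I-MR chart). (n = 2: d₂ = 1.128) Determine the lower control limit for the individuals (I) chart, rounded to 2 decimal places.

368.17

X̄ = (373.3 + 372.2 + 374.8 + 372.8 + 371.2 + 374.3 + 372.7 + 372.9 + 372.3 + 374.5 + 371.5) / 11 = 372.9545
Moving ranges: 1.1, 2.6, 2.0, 1.6, 3.1, 1.6, 0.2, 0.6, 2.2, 3.0; M̄R̄ = 18.0000 / 10 = 1.8000
LCL = X̄ − 3·M̄R̄/d₂ = 372.9545 − 3 × 1.8000 / 1.128 = 368.1673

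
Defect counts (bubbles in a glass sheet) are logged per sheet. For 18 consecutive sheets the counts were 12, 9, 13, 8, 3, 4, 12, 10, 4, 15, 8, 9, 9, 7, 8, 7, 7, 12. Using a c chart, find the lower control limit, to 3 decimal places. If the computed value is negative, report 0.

c̄ = (12 + 9 + 13 + 8 + 3 + 4 + 12 + 10 + 4 + 15 + 8 + 9 + 9 + 7 + 8 + 7 + 7 + 12) / 18 = 157 / 18 = 8.7222
LCL = c̄ − 3√c̄ = 8.7222 − 3 × 2.9533 = -0.1378 → 0 (cannot be negative)

0.000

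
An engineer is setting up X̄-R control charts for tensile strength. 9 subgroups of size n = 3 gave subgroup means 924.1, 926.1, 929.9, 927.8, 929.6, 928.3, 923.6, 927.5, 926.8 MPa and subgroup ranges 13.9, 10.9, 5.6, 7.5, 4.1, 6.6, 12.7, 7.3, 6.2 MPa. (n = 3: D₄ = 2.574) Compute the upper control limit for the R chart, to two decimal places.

R̄ = (13.9 + 10.9 + 5.6 + 7.5 + 4.1 + 6.6 + 12.7 + 7.3 + 6.2) / 9 = 74.8000 / 9 = 8.3111
UCL_R = D₄·R̄ = 2.574 × 8.3111 = 21.3928

21.39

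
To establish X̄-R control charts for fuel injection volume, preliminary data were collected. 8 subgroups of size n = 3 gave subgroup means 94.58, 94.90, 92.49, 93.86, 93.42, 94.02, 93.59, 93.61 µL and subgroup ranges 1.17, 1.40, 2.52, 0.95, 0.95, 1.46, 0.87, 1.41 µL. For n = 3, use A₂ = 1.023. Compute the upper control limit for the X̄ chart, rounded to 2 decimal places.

95.18

X̄̄ = (94.58 + 94.90 + 92.49 + 93.86 + 93.42 + 94.02 + 93.59 + 93.61) / 8 = 750.4700 / 8 = 93.8088
R̄ = (1.17 + 1.40 + 2.52 + 0.95 + 0.95 + 1.46 + 0.87 + 1.41) / 8 = 10.7300 / 8 = 1.3413
UCL = X̄̄ + A₂·R̄ = 93.8088 + 1.023 × 1.3413 = 95.1808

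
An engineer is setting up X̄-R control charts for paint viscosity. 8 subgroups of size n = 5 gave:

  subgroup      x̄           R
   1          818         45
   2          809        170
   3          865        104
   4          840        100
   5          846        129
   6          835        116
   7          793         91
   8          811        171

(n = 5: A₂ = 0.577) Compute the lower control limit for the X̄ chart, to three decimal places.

760.337

X̄̄ = (818 + 809 + 865 + 840 + 846 + 835 + 793 + 811) / 8 = 6617.0000 / 8 = 827.1250
R̄ = (45 + 170 + 104 + 100 + 129 + 116 + 91 + 171) / 8 = 926.0000 / 8 = 115.7500
LCL = X̄̄ − A₂·R̄ = 827.1250 − 0.577 × 115.7500 = 760.3373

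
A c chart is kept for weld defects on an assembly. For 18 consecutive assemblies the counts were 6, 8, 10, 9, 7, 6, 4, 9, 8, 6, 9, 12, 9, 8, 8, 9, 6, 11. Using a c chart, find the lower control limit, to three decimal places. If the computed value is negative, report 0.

0.000

c̄ = (6 + 8 + 10 + 9 + 7 + 6 + 4 + 9 + 8 + 6 + 9 + 12 + 9 + 8 + 8 + 9 + 6 + 11) / 18 = 145 / 18 = 8.0556
LCL = c̄ − 3√c̄ = 8.0556 − 3 × 2.8382 = -0.4591 → 0 (cannot be negative)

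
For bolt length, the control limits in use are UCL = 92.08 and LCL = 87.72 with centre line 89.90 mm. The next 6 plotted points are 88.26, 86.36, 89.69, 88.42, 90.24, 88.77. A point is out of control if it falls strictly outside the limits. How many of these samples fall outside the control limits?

Compare each point to [87.72, 92.08]: sample 2 = 86.36 < LCL.

1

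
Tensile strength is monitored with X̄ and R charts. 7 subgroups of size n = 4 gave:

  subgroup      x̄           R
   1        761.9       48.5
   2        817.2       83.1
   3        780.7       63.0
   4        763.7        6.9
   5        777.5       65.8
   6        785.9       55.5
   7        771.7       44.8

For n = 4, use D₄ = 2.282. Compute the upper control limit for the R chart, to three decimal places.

119.838

R̄ = (48.5 + 83.1 + 63.0 + 6.9 + 65.8 + 55.5 + 44.8) / 7 = 367.6000 / 7 = 52.5143
UCL_R = D₄·R̄ = 2.282 × 52.5143 = 119.8376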